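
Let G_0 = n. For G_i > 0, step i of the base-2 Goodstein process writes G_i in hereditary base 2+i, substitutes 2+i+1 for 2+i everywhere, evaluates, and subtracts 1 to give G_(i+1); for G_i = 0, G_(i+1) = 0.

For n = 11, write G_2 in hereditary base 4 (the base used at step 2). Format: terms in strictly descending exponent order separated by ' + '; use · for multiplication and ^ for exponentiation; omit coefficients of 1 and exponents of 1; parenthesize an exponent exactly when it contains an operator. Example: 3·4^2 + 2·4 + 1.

4^(4 + 1) + 3

11 —HB2→ 2^(2 + 1) + 2 + 1 —bump→ 3^(3 + 1) + 3 + 1 = 85 —(−1)→ 84
84 —HB3→ 3^(3 + 1) + 3 —bump→ 4^(4 + 1) + 4 = 1028 —(−1)→ 1027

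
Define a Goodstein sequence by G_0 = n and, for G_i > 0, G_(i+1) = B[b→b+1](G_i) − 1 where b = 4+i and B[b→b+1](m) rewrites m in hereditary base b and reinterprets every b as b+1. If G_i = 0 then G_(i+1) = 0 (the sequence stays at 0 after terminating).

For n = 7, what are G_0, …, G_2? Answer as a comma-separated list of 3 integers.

base 4: 7 = 4 + 3; at 5: 5 + 3 = 8; next = 7
base 5: 7 = 5 + 2; at 6: 6 + 2 = 8; next = 7

7, 7, 7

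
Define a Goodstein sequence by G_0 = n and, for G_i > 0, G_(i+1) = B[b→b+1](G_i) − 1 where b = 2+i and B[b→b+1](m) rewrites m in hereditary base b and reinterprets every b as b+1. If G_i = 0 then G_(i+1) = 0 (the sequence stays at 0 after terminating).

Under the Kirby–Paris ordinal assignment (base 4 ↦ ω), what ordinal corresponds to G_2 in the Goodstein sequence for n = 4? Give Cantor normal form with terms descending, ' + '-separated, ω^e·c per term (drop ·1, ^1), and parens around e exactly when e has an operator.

ω^2·2 + ω·2 + 1

base 2: 4 = 2^2; at 3: 3^3 = 27; next = 26
base 3: 26 = 2·3^2 + 2·3 + 2; at 4: 2·4^2 + 2·4 + 2 = 42; next = 41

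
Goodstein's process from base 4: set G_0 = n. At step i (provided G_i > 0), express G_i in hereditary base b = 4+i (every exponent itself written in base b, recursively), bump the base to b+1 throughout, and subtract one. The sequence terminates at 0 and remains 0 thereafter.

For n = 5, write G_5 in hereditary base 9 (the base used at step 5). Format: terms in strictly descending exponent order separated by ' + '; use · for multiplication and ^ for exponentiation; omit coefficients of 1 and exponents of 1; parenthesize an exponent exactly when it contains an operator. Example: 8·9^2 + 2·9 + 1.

2

(0) 5|_4 = 4 + 1 ↦ 5 + 1|_5 = 6 ⇒ 5
(1) 5|_5 = 5 ↦ 6|_6 = 6 ⇒ 5
(2) 5|_6 = 5 ↦ 5|_7 = 5 ⇒ 4
(3) 4|_7 = 4 ↦ 4|_8 = 4 ⇒ 3
(4) 3|_8 = 3 ↦ 3|_9 = 3 ⇒ 2
(5) 2|_9 = 2 ↦ 2|_10 = 2 ⇒ 1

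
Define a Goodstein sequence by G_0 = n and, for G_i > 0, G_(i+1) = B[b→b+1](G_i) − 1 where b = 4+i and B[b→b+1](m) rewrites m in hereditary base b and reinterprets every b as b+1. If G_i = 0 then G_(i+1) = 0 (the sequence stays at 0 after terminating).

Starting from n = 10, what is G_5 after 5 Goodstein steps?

10 —HB4→ 2·4 + 2 —bump→ 2·5 + 2 = 12 —(−1)→ 11
11 —HB5→ 2·5 + 1 —bump→ 2·6 + 1 = 13 —(−1)→ 12
12 —HB6→ 2·6 —bump→ 2·7 = 14 —(−1)→ 13
13 —HB7→ 7 + 6 —bump→ 8 + 6 = 14 —(−1)→ 13
13 —HB8→ 8 + 5 —bump→ 9 + 5 = 14 —(−1)→ 13
13 —HB9→ 9 + 4 —bump→ 10 + 4 = 14 —(−1)→ 13

13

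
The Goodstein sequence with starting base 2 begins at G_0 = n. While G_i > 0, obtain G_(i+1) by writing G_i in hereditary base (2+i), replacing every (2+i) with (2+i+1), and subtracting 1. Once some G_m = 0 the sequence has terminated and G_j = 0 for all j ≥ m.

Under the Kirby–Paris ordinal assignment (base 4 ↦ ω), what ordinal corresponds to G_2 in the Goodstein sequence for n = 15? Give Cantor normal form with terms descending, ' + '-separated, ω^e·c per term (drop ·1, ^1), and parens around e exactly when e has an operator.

ω^(ω + 1) + ω^ω + 3

i=0: 15 = 2^(2 + 1) + 2^2 + 2 + 1 (b=2); 2→3: 3^(3 + 1) + 3^3 + 3 + 1 = 112; 112−1 = 111
i=1: 111 = 3^(3 + 1) + 3^3 + 3 (b=3); 3→4: 4^(4 + 1) + 4^4 + 4 = 1284; 1284−1 = 1283
i=2: 1283 = 4^(4 + 1) + 4^4 + 3 (b=4); 4→5: 5^(5 + 1) + 5^5 + 3 = 18753; 18753−1 = 18752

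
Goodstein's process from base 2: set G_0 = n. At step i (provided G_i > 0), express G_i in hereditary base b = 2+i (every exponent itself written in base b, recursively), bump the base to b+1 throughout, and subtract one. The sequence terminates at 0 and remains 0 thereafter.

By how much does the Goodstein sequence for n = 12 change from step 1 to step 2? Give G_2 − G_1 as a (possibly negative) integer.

12 —HB2→ 2^(2 + 1) + 2^2 —bump→ 3^(3 + 1) + 3^3 = 108 —(−1)→ 107
107 —HB3→ 3^(3 + 1) + 2·3^2 + 2·3 + 2 —bump→ 4^(4 + 1) + 2·4^2 + 2·4 + 2 = 1066 —(−1)→ 1065

958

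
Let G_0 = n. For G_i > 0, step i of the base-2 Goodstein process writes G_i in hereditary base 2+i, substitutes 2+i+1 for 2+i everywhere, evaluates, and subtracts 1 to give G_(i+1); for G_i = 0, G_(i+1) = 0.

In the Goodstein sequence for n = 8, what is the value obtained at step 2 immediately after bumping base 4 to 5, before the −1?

base 2: 8 = 2^(2 + 1); at 3: 3^(3 + 1) = 81; next = 80
base 3: 80 = 2·3^3 + 2·3^2 + 2·3 + 2; at 4: 2·4^4 + 2·4^2 + 2·4 + 2 = 554; next = 553
base 4: 553 = 2·4^4 + 2·4^2 + 2·4 + 1; at 5: 2·5^5 + 2·5^2 + 2·5 + 1 = 6311; next = 6310

6311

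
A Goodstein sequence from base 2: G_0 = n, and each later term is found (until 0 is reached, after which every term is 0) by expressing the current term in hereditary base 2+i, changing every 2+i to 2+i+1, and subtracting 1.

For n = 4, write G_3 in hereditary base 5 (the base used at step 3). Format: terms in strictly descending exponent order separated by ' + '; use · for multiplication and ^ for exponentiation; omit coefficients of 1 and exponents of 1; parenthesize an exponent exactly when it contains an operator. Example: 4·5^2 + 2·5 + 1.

G_0=4  [base 2] 2^2  →[2↦3]→  3^3 = 27  −1 ⇒ G_1=26
G_1=26  [base 3] 2·3^2 + 2·3 + 2  →[3↦4]→  2·4^2 + 2·4 + 2 = 42  −1 ⇒ G_2=41
G_2=41  [base 4] 2·4^2 + 2·4 + 1  →[4↦5]→  2·5^2 + 2·5 + 1 = 61  −1 ⇒ G_3=60
G_3=60  [base 5] 2·5^2 + 2·5  →[5↦6]→  2·6^2 + 2·6 = 84  −1 ⇒ G_4=83

2·5^2 + 2·5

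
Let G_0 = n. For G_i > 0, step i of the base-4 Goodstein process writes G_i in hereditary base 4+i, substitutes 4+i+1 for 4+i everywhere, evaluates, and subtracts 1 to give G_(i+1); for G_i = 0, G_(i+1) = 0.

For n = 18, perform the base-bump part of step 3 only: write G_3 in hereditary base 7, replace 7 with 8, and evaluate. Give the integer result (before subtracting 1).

54

[0] 18 ≡ 4^2 + 2 (base 4). Lift 5: 27. −1: 26.
[1] 26 ≡ 5^2 + 1 (base 5). Lift 6: 37. −1: 36.
[2] 36 ≡ 6^2 (base 6). Lift 7: 49. −1: 48.
[3] 48 ≡ 6·7 + 6 (base 7). Lift 8: 54. −1: 53.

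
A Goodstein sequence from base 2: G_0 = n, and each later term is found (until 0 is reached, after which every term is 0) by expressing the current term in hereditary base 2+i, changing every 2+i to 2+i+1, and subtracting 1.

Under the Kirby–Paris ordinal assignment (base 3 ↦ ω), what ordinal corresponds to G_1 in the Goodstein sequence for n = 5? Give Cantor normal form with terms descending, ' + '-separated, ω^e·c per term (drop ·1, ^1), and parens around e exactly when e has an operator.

ω^ω

(0) 5|_2 = 2^2 + 1 ↦ 3^3 + 1|_3 = 28 ⇒ 27
(1) 27|_3 = 3^3 ↦ 4^4|_4 = 256 ⇒ 255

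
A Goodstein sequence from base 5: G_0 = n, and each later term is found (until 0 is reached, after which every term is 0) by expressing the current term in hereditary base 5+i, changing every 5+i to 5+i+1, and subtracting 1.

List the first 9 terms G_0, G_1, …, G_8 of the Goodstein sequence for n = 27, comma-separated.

27, 37, 49, 63, 69, 75, 81, 87, 93

G_0 = 27. HB_5(27) = 5^2 + 2. Bump = 38. G_1 = 37.
G_1 = 37. HB_6(37) = 6^2 + 1. Bump = 50. G_2 = 49.
G_2 = 49. HB_7(49) = 7^2. Bump = 64. G_3 = 63.
G_3 = 63. HB_8(63) = 7·8 + 7. Bump = 70. G_4 = 69.
G_4 = 69. HB_9(69) = 7·9 + 6. Bump = 76. G_5 = 75.
G_5 = 75. HB_10(75) = 7·10 + 5. Bump = 82. G_6 = 81.
G_6 = 81. HB_11(81) = 7·11 + 4. Bump = 88. G_7 = 87.
G_7 = 87. HB_12(87) = 7·12 + 3. Bump = 94. G_8 = 93.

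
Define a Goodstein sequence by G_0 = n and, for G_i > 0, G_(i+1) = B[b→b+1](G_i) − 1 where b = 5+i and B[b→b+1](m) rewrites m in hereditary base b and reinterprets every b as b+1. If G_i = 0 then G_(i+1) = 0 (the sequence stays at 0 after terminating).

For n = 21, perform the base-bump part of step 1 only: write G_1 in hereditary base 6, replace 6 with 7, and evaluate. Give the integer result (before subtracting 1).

[0] 21 ≡ 4·5 + 1 (base 5). Lift 6: 25. −1: 24.
[1] 24 ≡ 4·6 (base 6). Lift 7: 28. −1: 27.

28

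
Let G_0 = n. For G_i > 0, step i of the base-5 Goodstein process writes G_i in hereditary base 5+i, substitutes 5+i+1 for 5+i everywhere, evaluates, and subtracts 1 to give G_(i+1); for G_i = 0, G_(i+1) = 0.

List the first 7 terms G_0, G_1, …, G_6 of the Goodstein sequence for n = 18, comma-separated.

(0) 18|_5 = 3·5 + 3 ↦ 3·6 + 3|_6 = 21 ⇒ 20
(1) 20|_6 = 3·6 + 2 ↦ 3·7 + 2|_7 = 23 ⇒ 22
(2) 22|_7 = 3·7 + 1 ↦ 3·8 + 1|_8 = 25 ⇒ 24
(3) 24|_8 = 3·8 ↦ 3·9|_9 = 27 ⇒ 26
(4) 26|_9 = 2·9 + 8 ↦ 2·10 + 8|_10 = 28 ⇒ 27
(5) 27|_10 = 2·10 + 7 ↦ 2·11 + 7|_11 = 29 ⇒ 28

18, 20, 22, 24, 26, 27, 28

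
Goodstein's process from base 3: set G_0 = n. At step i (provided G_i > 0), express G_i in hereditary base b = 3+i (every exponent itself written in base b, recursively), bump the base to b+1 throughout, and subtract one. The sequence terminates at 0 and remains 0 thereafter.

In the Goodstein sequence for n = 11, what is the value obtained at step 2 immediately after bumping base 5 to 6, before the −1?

base 3: 11 = 3^2 + 2; at 4: 4^2 + 2 = 18; next = 17
base 4: 17 = 4^2 + 1; at 5: 5^2 + 1 = 26; next = 25
base 5: 25 = 5^2; at 6: 6^2 = 36; next = 35

36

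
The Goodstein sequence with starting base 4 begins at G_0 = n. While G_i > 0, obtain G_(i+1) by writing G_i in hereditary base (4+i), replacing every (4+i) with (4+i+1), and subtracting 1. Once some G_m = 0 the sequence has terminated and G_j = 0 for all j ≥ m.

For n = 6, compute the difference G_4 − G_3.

6 —HB4→ 4 + 2 —bump→ 5 + 2 = 7 —(−1)→ 6
6 —HB5→ 5 + 1 —bump→ 6 + 1 = 7 —(−1)→ 6
6 —HB6→ 6 —bump→ 7 = 7 —(−1)→ 6
6 —HB7→ 6 —bump→ 6 = 6 —(−1)→ 5

-1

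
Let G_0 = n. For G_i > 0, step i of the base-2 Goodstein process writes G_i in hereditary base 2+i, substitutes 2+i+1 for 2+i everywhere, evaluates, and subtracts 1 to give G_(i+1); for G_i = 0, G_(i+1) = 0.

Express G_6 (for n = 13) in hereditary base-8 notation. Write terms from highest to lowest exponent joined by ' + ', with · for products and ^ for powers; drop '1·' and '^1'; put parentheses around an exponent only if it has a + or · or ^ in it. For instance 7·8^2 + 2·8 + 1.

base 2: 13 = 2^(2 + 1) + 2^2 + 1; at 3: 3^(3 + 1) + 3^3 + 1 = 109; next = 108
base 3: 108 = 3^(3 + 1) + 3^3; at 4: 4^(4 + 1) + 4^4 = 1280; next = 1279
base 4: 1279 = 4^(4 + 1) + 3·4^3 + 3·4^2 + 3·4 + 3; at 5: 5^(5 + 1) + 3·5^3 + 3·5^2 + 3·5 + 3 = 16093; next = 16092
base 5: 16092 = 5^(5 + 1) + 3·5^3 + 3·5^2 + 3·5 + 2; at 6: 6^(6 + 1) + 3·6^3 + 3·6^2 + 3·6 + 2 = 280712; next = 280711
base 6: 280711 = 6^(6 + 1) + 3·6^3 + 3·6^2 + 3·6 + 1; at 7: 7^(7 + 1) + 3·7^3 + 3·7^2 + 3·7 + 1 = 5765999; next = 5765998
base 7: 5765998 = 7^(7 + 1) + 3·7^3 + 3·7^2 + 3·7; at 8: 8^(8 + 1) + 3·8^3 + 3·8^2 + 3·8 = 134219480; next = 134219479
base 8: 134219479 = 8^(8 + 1) + 3·8^3 + 3·8^2 + 2·8 + 7; at 9: 9^(9 + 1) + 3·9^3 + 3·9^2 + 2·9 + 7 = 3486786856; next = 3486786855

8^(8 + 1) + 3·8^3 + 3·8^2 + 2·8 + 7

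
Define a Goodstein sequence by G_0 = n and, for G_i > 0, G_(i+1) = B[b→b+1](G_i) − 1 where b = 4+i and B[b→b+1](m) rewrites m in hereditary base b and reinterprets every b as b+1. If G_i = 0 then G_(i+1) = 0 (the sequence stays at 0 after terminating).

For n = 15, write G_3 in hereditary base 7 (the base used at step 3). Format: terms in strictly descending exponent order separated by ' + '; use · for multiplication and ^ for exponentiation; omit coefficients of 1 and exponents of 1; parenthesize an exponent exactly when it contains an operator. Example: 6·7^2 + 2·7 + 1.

3·7

15 —HB4→ 3·4 + 3 —bump→ 3·5 + 3 = 18 —(−1)→ 17
17 —HB5→ 3·5 + 2 —bump→ 3·6 + 2 = 20 —(−1)→ 19
19 —HB6→ 3·6 + 1 —bump→ 3·7 + 1 = 22 —(−1)→ 21
21 —HB7→ 3·7 —bump→ 3·8 = 24 —(−1)→ 23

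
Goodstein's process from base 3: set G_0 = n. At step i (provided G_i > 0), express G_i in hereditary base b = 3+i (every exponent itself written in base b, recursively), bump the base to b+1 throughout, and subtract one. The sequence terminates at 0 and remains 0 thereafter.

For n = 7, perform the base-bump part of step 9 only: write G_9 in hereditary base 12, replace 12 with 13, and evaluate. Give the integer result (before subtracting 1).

7

[0] 7 ≡ 2·3 + 1 (base 3). Lift 4: 9. −1: 8.
[1] 8 ≡ 2·4 (base 4). Lift 5: 10. −1: 9.
[2] 9 ≡ 5 + 4 (base 5). Lift 6: 10. −1: 9.
[3] 9 ≡ 6 + 3 (base 6). Lift 7: 10. −1: 9.
[4] 9 ≡ 7 + 2 (base 7). Lift 8: 10. −1: 9.
[5] 9 ≡ 8 + 1 (base 8). Lift 9: 10. −1: 9.
[6] 9 ≡ 9 (base 9). Lift 10: 10. −1: 9.
[7] 9 ≡ 9 (base 10). Lift 11: 9. −1: 8.
[8] 8 ≡ 8 (base 11). Lift 12: 8. −1: 7.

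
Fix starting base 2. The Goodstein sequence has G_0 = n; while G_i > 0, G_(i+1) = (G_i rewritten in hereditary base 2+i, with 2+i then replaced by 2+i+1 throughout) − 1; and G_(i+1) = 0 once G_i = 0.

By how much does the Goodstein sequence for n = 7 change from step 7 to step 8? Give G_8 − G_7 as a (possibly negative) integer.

step 0: 7 = 2^2 + 2 + 1; sub 3 for 2: 3^3 + 3 + 1; = 31; G_1 = 31−1 = 30
step 1: 30 = 3^3 + 3; sub 4 for 3: 4^4 + 4; = 260; G_2 = 260−1 = 259
step 2: 259 = 4^4 + 3; sub 5 for 4: 5^5 + 3; = 3128; G_3 = 3128−1 = 3127
step 3: 3127 = 5^5 + 2; sub 6 for 5: 6^6 + 2; = 46658; G_4 = 46658−1 = 46657
step 4: 46657 = 6^6 + 1; sub 7 for 6: 7^7 + 1; = 823544; G_5 = 823544−1 = 823543
step 5: 823543 = 7^7; sub 8 for 7: 8^8; = 16777216; G_6 = 16777216−1 = 16777215
step 6: 16777215 = 7·8^7 + 7·8^6 + 7·8^5 + 7·8^4 + 7·8^3 + 7·8^2 + 7·8 + 7; sub 9 for 8: 7·9^7 + 7·9^6 + 7·9^5 + 7·9^4 + 7·9^3 + 7·9^2 + 7·9 + 7; = 37665880; G_7 = 37665880−1 = 37665879
step 7: 37665879 = 7·9^7 + 7·9^6 + 7·9^5 + 7·9^4 + 7·9^3 + 7·9^2 + 7·9 + 6; sub 10 for 9: 7·10^7 + 7·10^6 + 7·10^5 + 7·10^4 + 7·10^3 + 7·10^2 + 7·10 + 6; = 77777776; G_8 = 77777776−1 = 77777775

40111896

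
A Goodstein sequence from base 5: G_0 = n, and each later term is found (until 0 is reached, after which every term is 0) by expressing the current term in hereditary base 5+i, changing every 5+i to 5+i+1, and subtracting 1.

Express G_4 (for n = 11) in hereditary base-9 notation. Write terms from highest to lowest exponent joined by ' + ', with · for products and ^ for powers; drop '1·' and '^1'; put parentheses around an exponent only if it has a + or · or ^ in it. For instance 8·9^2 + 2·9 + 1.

base 5: 11 = 2·5 + 1; at 6: 2·6 + 1 = 13; next = 12
base 6: 12 = 2·6; at 7: 2·7 = 14; next = 13
base 7: 13 = 7 + 6; at 8: 8 + 6 = 14; next = 13
base 8: 13 = 8 + 5; at 9: 9 + 5 = 14; next = 13
base 9: 13 = 9 + 4; at 10: 10 + 4 = 14; next = 13

9 + 4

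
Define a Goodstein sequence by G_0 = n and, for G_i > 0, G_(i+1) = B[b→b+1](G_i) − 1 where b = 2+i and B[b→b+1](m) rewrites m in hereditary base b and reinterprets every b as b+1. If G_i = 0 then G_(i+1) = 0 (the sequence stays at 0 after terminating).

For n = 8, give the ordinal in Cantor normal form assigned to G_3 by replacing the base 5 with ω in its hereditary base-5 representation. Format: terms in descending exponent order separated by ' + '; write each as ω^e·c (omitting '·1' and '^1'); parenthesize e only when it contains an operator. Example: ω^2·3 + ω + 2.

base 2: 8 = 2^(2 + 1); at 3: 3^(3 + 1) = 81; next = 80
base 3: 80 = 2·3^3 + 2·3^2 + 2·3 + 2; at 4: 2·4^4 + 2·4^2 + 2·4 + 2 = 554; next = 553
base 4: 553 = 2·4^4 + 2·4^2 + 2·4 + 1; at 5: 2·5^5 + 2·5^2 + 2·5 + 1 = 6311; next = 6310
base 5: 6310 = 2·5^5 + 2·5^2 + 2·5; at 6: 2·6^6 + 2·6^2 + 2·6 = 93396; next = 93395

ω^ω·2 + ω^2·2 + ω·2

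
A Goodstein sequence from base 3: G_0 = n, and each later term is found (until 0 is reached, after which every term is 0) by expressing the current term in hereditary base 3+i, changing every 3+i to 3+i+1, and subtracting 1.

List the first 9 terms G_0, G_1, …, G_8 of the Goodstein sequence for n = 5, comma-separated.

5, 5, 5, 5, 4, 3, 2, 1, 0

G_0 = 5. HB_3(5) = 3 + 2. Bump = 6. G_1 = 5.
G_1 = 5. HB_4(5) = 4 + 1. Bump = 6. G_2 = 5.
G_2 = 5. HB_5(5) = 5. Bump = 6. G_3 = 5.
G_3 = 5. HB_6(5) = 5. Bump = 5. G_4 = 4.
G_4 = 4. HB_7(4) = 4. Bump = 4. G_5 = 3.
G_5 = 3. HB_8(3) = 3. Bump = 3. G_6 = 2.
G_6 = 2. HB_9(2) = 2. Bump = 2. G_7 = 1.
G_7 = 1. HB_10(1) = 1. Bump = 1. G_8 = 0.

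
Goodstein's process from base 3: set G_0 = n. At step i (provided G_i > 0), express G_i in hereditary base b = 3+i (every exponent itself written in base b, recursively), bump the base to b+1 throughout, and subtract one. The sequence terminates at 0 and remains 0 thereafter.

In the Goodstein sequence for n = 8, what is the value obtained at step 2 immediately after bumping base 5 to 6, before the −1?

G_0 = 8. HB_3(8) = 2·3 + 2. Bump = 10. G_1 = 9.
G_1 = 9. HB_4(9) = 2·4 + 1. Bump = 11. G_2 = 10.

12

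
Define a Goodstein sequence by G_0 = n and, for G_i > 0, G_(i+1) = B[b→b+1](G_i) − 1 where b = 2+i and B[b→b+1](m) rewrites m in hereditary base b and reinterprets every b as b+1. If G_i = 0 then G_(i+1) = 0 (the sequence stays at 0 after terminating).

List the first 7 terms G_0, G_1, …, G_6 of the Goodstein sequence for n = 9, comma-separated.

9, 81, 1023, 9842, 140743, 2471826, 50333399

i=0: 9 = 2^(2 + 1) + 1 (b=2); 2→3: 3^(3 + 1) + 1 = 82; 82−1 = 81
i=1: 81 = 3^(3 + 1) (b=3); 3→4: 4^(4 + 1) = 1024; 1024−1 = 1023
i=2: 1023 = 3·4^4 + 3·4^3 + 3·4^2 + 3·4 + 3 (b=4); 4→5: 3·5^5 + 3·5^3 + 3·5^2 + 3·5 + 3 = 9843; 9843−1 = 9842
i=3: 9842 = 3·5^5 + 3·5^3 + 3·5^2 + 3·5 + 2 (b=5); 5→6: 3·6^6 + 3·6^3 + 3·6^2 + 3·6 + 2 = 140744; 140744−1 = 140743
i=4: 140743 = 3·6^6 + 3·6^3 + 3·6^2 + 3·6 + 1 (b=6); 6→7: 3·7^7 + 3·7^3 + 3·7^2 + 3·7 + 1 = 2471827; 2471827−1 = 2471826
i=5: 2471826 = 3·7^7 + 3·7^3 + 3·7^2 + 3·7 (b=7); 7→8: 3·8^8 + 3·8^3 + 3·8^2 + 3·8 = 50333400; 50333400−1 = 50333399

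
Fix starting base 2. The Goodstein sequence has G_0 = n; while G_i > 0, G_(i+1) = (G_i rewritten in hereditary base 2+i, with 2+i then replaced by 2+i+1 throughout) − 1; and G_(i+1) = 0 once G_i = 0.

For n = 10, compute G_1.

83

G_0=10  [base 2] 2^(2 + 1) + 2  →[2↦3]→  3^(3 + 1) + 3 = 84  −1 ⇒ G_1=83
G_1=83  [base 3] 3^(3 + 1) + 2  →[3↦4]→  4^(4 + 1) + 2 = 1026  −1 ⇒ G_2=1025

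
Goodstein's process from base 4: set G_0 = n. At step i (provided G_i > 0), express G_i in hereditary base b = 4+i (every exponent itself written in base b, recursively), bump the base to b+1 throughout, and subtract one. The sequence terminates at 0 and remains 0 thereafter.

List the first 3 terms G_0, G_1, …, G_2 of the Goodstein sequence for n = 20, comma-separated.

i=0: 20 = 4^2 + 4 (b=4); 4→5: 5^2 + 5 = 30; 30−1 = 29
i=1: 29 = 5^2 + 4 (b=5); 5→6: 6^2 + 4 = 40; 40−1 = 39

20, 29, 39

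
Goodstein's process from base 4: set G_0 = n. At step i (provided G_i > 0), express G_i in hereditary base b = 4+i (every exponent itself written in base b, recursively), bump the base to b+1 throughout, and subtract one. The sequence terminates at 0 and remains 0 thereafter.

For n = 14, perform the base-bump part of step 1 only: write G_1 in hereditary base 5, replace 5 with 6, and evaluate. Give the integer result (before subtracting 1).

19

[0] 14 ≡ 3·4 + 2 (base 4). Lift 5: 17. −1: 16.
[1] 16 ≡ 3·5 + 1 (base 5). Lift 6: 19. −1: 18.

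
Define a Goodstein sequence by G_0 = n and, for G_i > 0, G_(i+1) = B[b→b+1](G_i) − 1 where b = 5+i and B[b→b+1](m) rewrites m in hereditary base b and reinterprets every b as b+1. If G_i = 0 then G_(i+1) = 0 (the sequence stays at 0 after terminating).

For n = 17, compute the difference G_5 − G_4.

G_0 = 17. HB_5(17) = 3·5 + 2. Bump = 20. G_1 = 19.
G_1 = 19. HB_6(19) = 3·6 + 1. Bump = 22. G_2 = 21.
G_2 = 21. HB_7(21) = 3·7. Bump = 24. G_3 = 23.
G_3 = 23. HB_8(23) = 2·8 + 7. Bump = 25. G_4 = 24.
G_4 = 24. HB_9(24) = 2·9 + 6. Bump = 26. G_5 = 25.

1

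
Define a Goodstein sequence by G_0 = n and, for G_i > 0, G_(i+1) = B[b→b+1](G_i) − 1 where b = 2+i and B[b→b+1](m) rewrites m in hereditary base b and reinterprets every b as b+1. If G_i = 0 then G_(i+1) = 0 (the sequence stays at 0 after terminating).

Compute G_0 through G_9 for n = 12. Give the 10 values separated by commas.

12, 107, 1065, 15685, 280019, 5764910, 134217867, 3486784574, 100000000211, 3138428376974

(0) 12|_2 = 2^(2 + 1) + 2^2 ↦ 3^(3 + 1) + 3^3|_3 = 108 ⇒ 107
(1) 107|_3 = 3^(3 + 1) + 2·3^2 + 2·3 + 2 ↦ 4^(4 + 1) + 2·4^2 + 2·4 + 2|_4 = 1066 ⇒ 1065
(2) 1065|_4 = 4^(4 + 1) + 2·4^2 + 2·4 + 1 ↦ 5^(5 + 1) + 2·5^2 + 2·5 + 1|_5 = 15686 ⇒ 15685
(3) 15685|_5 = 5^(5 + 1) + 2·5^2 + 2·5 ↦ 6^(6 + 1) + 2·6^2 + 2·6|_6 = 280020 ⇒ 280019
(4) 280019|_6 = 6^(6 + 1) + 2·6^2 + 6 + 5 ↦ 7^(7 + 1) + 2·7^2 + 7 + 5|_7 = 5764911 ⇒ 5764910
(5) 5764910|_7 = 7^(7 + 1) + 2·7^2 + 7 + 4 ↦ 8^(8 + 1) + 2·8^2 + 8 + 4|_8 = 134217868 ⇒ 134217867
(6) 134217867|_8 = 8^(8 + 1) + 2·8^2 + 8 + 3 ↦ 9^(9 + 1) + 2·9^2 + 9 + 3|_9 = 3486784575 ⇒ 3486784574
(7) 3486784574|_9 = 9^(9 + 1) + 2·9^2 + 9 + 2 ↦ 10^(10 + 1) + 2·10^2 + 10 + 2|_10 = 100000000212 ⇒ 100000000211
(8) 100000000211|_10 = 10^(10 + 1) + 2·10^2 + 10 + 1 ↦ 11^(11 + 1) + 2·11^2 + 11 + 1|_11 = 3138428376975 ⇒ 3138428376974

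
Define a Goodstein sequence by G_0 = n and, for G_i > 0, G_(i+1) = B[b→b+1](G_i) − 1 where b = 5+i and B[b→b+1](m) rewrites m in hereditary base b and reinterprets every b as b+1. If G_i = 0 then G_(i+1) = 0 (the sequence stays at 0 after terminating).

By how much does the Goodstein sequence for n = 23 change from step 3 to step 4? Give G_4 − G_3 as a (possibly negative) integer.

23 —HB5→ 4·5 + 3 —bump→ 4·6 + 3 = 27 —(−1)→ 26
26 —HB6→ 4·6 + 2 —bump→ 4·7 + 2 = 30 —(−1)→ 29
29 —HB7→ 4·7 + 1 —bump→ 4·8 + 1 = 33 —(−1)→ 32
32 —HB8→ 4·8 —bump→ 4·9 = 36 —(−1)→ 35

3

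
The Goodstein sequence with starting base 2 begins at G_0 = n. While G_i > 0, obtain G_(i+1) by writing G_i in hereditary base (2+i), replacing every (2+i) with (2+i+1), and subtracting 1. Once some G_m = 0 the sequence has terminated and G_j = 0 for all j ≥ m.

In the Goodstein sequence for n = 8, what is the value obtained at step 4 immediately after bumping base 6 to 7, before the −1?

1647196

(0) 8|_2 = 2^(2 + 1) ↦ 3^(3 + 1)|_3 = 81 ⇒ 80
(1) 80|_3 = 2·3^3 + 2·3^2 + 2·3 + 2 ↦ 2·4^4 + 2·4^2 + 2·4 + 2|_4 = 554 ⇒ 553
(2) 553|_4 = 2·4^4 + 2·4^2 + 2·4 + 1 ↦ 2·5^5 + 2·5^2 + 2·5 + 1|_5 = 6311 ⇒ 6310
(3) 6310|_5 = 2·5^5 + 2·5^2 + 2·5 ↦ 2·6^6 + 2·6^2 + 2·6|_6 = 93396 ⇒ 93395
(4) 93395|_6 = 2·6^6 + 2·6^2 + 6 + 5 ↦ 2·7^7 + 2·7^2 + 7 + 5|_7 = 1647196 ⇒ 1647195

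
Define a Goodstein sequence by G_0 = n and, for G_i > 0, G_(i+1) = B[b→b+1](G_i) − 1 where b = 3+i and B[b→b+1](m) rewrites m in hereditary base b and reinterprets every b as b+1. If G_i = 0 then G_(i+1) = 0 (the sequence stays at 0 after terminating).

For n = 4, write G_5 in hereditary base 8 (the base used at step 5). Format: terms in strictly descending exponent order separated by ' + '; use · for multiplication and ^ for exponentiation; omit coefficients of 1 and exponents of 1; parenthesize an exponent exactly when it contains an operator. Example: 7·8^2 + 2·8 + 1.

1

4 —HB3→ 3 + 1 —bump→ 4 + 1 = 5 —(−1)→ 4
4 —HB4→ 4 —bump→ 5 = 5 —(−1)→ 4
4 —HB5→ 4 —bump→ 4 = 4 —(−1)→ 3
3 —HB6→ 3 —bump→ 3 = 3 —(−1)→ 2
2 —HB7→ 2 —bump→ 2 = 2 —(−1)→ 1
1 —HB8→ 1 —bump→ 1 = 1 —(−1)→ 0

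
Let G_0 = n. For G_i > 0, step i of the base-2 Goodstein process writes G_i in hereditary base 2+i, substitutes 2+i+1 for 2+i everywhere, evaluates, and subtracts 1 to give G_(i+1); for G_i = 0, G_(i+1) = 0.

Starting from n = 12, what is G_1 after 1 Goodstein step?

107

G_0 = 12. HB_2(12) = 2^(2 + 1) + 2^2. Bump = 108. G_1 = 107.
G_1 = 107. HB_3(107) = 3^(3 + 1) + 2·3^2 + 2·3 + 2. Bump = 1066. G_2 = 1065.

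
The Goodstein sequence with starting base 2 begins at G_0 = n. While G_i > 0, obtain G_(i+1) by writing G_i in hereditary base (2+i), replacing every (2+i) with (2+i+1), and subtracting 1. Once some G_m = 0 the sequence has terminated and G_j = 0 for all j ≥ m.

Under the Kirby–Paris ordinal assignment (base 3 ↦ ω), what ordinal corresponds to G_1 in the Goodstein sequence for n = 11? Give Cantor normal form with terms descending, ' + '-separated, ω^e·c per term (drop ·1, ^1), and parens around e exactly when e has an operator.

ω^(ω + 1) + ω

base 2: 11 = 2^(2 + 1) + 2 + 1; at 3: 3^(3 + 1) + 3 + 1 = 85; next = 84
base 3: 84 = 3^(3 + 1) + 3; at 4: 4^(4 + 1) + 4 = 1028; next = 1027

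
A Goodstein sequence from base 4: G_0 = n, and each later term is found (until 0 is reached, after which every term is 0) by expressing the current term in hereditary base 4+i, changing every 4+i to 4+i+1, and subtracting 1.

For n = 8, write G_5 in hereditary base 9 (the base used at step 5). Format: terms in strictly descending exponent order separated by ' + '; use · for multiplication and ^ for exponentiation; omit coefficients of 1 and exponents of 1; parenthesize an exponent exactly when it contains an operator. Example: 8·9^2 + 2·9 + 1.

9

(0) 8|_4 = 2·4 ↦ 2·5|_5 = 10 ⇒ 9
(1) 9|_5 = 5 + 4 ↦ 6 + 4|_6 = 10 ⇒ 9
(2) 9|_6 = 6 + 3 ↦ 7 + 3|_7 = 10 ⇒ 9
(3) 9|_7 = 7 + 2 ↦ 8 + 2|_8 = 10 ⇒ 9
(4) 9|_8 = 8 + 1 ↦ 9 + 1|_9 = 10 ⇒ 9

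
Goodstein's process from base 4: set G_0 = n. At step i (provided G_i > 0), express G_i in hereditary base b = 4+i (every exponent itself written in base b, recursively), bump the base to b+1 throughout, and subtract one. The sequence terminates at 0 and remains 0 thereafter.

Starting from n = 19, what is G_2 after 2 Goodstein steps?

37

G_0=19  [base 4] 4^2 + 3  →[4↦5]→  5^2 + 3 = 28  −1 ⇒ G_1=27
G_1=27  [base 5] 5^2 + 2  →[5↦6]→  6^2 + 2 = 38  −1 ⇒ G_2=37
G_2=37  [base 6] 6^2 + 1  →[6↦7]→  7^2 + 1 = 50  −1 ⇒ G_3=49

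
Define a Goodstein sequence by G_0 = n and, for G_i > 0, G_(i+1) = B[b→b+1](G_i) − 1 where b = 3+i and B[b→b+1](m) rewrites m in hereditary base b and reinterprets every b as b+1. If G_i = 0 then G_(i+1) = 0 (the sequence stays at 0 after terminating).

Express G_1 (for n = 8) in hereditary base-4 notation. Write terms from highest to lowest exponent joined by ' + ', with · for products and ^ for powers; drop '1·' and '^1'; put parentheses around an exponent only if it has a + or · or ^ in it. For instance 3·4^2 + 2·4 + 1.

(0) 8|_3 = 2·3 + 2 ↦ 2·4 + 2|_4 = 10 ⇒ 9
(1) 9|_4 = 2·4 + 1 ↦ 2·5 + 1|_5 = 11 ⇒ 10

2·4 + 1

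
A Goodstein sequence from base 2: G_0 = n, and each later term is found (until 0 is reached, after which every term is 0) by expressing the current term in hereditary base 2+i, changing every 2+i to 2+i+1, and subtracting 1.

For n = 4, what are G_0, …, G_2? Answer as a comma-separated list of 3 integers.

base 2: 4 = 2^2; at 3: 3^3 = 27; next = 26
base 3: 26 = 2·3^2 + 2·3 + 2; at 4: 2·4^2 + 2·4 + 2 = 42; next = 41

4, 26, 41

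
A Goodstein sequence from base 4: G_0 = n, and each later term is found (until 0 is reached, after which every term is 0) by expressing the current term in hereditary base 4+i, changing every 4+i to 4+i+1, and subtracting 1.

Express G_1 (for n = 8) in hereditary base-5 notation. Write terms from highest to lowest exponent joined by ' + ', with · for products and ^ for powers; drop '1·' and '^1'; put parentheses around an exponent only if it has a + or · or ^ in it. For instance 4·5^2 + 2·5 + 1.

5 + 4

(0) 8|_4 = 2·4 ↦ 2·5|_5 = 10 ⇒ 9
(1) 9|_5 = 5 + 4 ↦ 6 + 4|_6 = 10 ⇒ 9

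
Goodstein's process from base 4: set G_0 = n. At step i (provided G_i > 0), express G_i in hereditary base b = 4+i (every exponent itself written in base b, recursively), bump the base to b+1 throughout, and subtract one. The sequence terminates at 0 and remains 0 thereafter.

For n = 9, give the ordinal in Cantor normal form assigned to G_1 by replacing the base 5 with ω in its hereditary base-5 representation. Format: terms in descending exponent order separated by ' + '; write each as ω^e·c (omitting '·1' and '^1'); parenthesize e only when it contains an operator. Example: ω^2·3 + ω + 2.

ω·2

base 4: 9 = 2·4 + 1; at 5: 2·5 + 1 = 11; next = 10
base 5: 10 = 2·5; at 6: 2·6 = 12; next = 11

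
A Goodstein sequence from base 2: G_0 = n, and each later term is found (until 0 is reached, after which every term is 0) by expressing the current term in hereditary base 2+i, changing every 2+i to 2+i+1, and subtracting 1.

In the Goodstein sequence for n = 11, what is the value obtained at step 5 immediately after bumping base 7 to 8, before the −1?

134217728

G_0=11  [base 2] 2^(2 + 1) + 2 + 1  →[2↦3]→  3^(3 + 1) + 3 + 1 = 85  −1 ⇒ G_1=84
G_1=84  [base 3] 3^(3 + 1) + 3  →[3↦4]→  4^(4 + 1) + 4 = 1028  −1 ⇒ G_2=1027
G_2=1027  [base 4] 4^(4 + 1) + 3  →[4↦5]→  5^(5 + 1) + 3 = 15628  −1 ⇒ G_3=15627
G_3=15627  [base 5] 5^(5 + 1) + 2  →[5↦6]→  6^(6 + 1) + 2 = 279938  −1 ⇒ G_4=279937
G_4=279937  [base 6] 6^(6 + 1) + 1  →[6↦7]→  7^(7 + 1) + 1 = 5764802  −1 ⇒ G_5=5764801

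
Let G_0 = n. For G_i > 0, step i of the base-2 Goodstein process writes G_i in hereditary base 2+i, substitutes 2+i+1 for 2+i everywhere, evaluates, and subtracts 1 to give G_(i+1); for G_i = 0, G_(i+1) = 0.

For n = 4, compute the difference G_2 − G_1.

(0) 4|_2 = 2^2 ↦ 3^3|_3 = 27 ⇒ 26
(1) 26|_3 = 2·3^2 + 2·3 + 2 ↦ 2·4^2 + 2·4 + 2|_4 = 42 ⇒ 41

15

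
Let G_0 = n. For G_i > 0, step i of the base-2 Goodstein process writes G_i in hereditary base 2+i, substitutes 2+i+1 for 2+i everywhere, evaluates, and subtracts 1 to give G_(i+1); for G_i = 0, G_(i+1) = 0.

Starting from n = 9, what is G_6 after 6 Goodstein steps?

step 0: 9 = 2^(2 + 1) + 1; sub 3 for 2: 3^(3 + 1) + 1; = 82; G_1 = 82−1 = 81
step 1: 81 = 3^(3 + 1); sub 4 for 3: 4^(4 + 1); = 1024; G_2 = 1024−1 = 1023
step 2: 1023 = 3·4^4 + 3·4^3 + 3·4^2 + 3·4 + 3; sub 5 for 4: 3·5^5 + 3·5^3 + 3·5^2 + 3·5 + 3; = 9843; G_3 = 9843−1 = 9842
step 3: 9842 = 3·5^5 + 3·5^3 + 3·5^2 + 3·5 + 2; sub 6 for 5: 3·6^6 + 3·6^3 + 3·6^2 + 3·6 + 2; = 140744; G_4 = 140744−1 = 140743
step 4: 140743 = 3·6^6 + 3·6^3 + 3·6^2 + 3·6 + 1; sub 7 for 6: 3·7^7 + 3·7^3 + 3·7^2 + 3·7 + 1; = 2471827; G_5 = 2471827−1 = 2471826
step 5: 2471826 = 3·7^7 + 3·7^3 + 3·7^2 + 3·7; sub 8 for 7: 3·8^8 + 3·8^3 + 3·8^2 + 3·8; = 50333400; G_6 = 50333400−1 = 50333399
step 6: 50333399 = 3·8^8 + 3·8^3 + 3·8^2 + 2·8 + 7; sub 9 for 8: 3·9^9 + 3·9^3 + 3·9^2 + 2·9 + 7; = 1162263922; G_7 = 1162263922−1 = 1162263921

50333399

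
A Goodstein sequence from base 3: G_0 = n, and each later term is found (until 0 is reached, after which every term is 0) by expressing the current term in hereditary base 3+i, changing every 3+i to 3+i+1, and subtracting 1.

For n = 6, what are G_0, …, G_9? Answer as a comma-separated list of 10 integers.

6, 7, 7, 7, 7, 7, 6, 5, 4, 3

G_0=6  [base 3] 2·3  →[3↦4]→  2·4 = 8  −1 ⇒ G_1=7
G_1=7  [base 4] 4 + 3  →[4↦5]→  5 + 3 = 8  −1 ⇒ G_2=7
G_2=7  [base 5] 5 + 2  →[5↦6]→  6 + 2 = 8  −1 ⇒ G_3=7
G_3=7  [base 6] 6 + 1  →[6↦7]→  7 + 1 = 8  −1 ⇒ G_4=7
G_4=7  [base 7] 7  →[7↦8]→  8 = 8  −1 ⇒ G_5=7
G_5=7  [base 8] 7  →[8↦9]→  7 = 7  −1 ⇒ G_6=6
G_6=6  [base 9] 6  →[9↦10]→  6 = 6  −1 ⇒ G_7=5
G_7=5  [base 10] 5  →[10↦11]→  5 = 5  −1 ⇒ G_8=4
G_8=4  [base 11] 4  →[11↦12]→  4 = 4  −1 ⇒ G_9=3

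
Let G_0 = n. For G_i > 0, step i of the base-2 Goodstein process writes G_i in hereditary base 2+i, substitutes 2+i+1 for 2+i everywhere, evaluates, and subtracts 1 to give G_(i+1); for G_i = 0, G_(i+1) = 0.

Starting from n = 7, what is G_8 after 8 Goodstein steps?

77777775

i=0: 7 = 2^2 + 2 + 1 (b=2); 2→3: 3^3 + 3 + 1 = 31; 31−1 = 30
i=1: 30 = 3^3 + 3 (b=3); 3→4: 4^4 + 4 = 260; 260−1 = 259
i=2: 259 = 4^4 + 3 (b=4); 4→5: 5^5 + 3 = 3128; 3128−1 = 3127
i=3: 3127 = 5^5 + 2 (b=5); 5→6: 6^6 + 2 = 46658; 46658−1 = 46657
i=4: 46657 = 6^6 + 1 (b=6); 6→7: 7^7 + 1 = 823544; 823544−1 = 823543
i=5: 823543 = 7^7 (b=7); 7→8: 8^8 = 16777216; 16777216−1 = 16777215
i=6: 16777215 = 7·8^7 + 7·8^6 + 7·8^5 + 7·8^4 + 7·8^3 + 7·8^2 + 7·8 + 7 (b=8); 8→9: 7·9^7 + 7·9^6 + 7·9^5 + 7·9^4 + 7·9^3 + 7·9^2 + 7·9 + 7 = 37665880; 37665880−1 = 37665879
i=7: 37665879 = 7·9^7 + 7·9^6 + 7·9^5 + 7·9^4 + 7·9^3 + 7·9^2 + 7·9 + 6 (b=9); 9→10: 7·10^7 + 7·10^6 + 7·10^5 + 7·10^4 + 7·10^3 + 7·10^2 + 7·10 + 6 = 77777776; 77777776−1 = 77777775
i=8: 77777775 = 7·10^7 + 7·10^6 + 7·10^5 + 7·10^4 + 7·10^3 + 7·10^2 + 7·10 + 5 (b=10); 10→11: 7·11^7 + 7·11^6 + 7·11^5 + 7·11^4 + 7·11^3 + 7·11^2 + 7·11 + 5 = 150051214; 150051214−1 = 150051213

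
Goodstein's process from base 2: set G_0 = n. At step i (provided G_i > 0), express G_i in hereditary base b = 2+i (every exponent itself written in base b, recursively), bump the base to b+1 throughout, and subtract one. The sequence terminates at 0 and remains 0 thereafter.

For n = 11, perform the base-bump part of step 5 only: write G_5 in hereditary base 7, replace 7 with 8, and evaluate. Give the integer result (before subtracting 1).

134217728

[0] 11 ≡ 2^(2 + 1) + 2 + 1 (base 2). Lift 3: 85. −1: 84.
[1] 84 ≡ 3^(3 + 1) + 3 (base 3). Lift 4: 1028. −1: 1027.
[2] 1027 ≡ 4^(4 + 1) + 3 (base 4). Lift 5: 15628. −1: 15627.
[3] 15627 ≡ 5^(5 + 1) + 2 (base 5). Lift 6: 279938. −1: 279937.
[4] 279937 ≡ 6^(6 + 1) + 1 (base 6). Lift 7: 5764802. −1: 5764801.
[5] 5764801 ≡ 7^(7 + 1) (base 7). Lift 8: 134217728. −1: 134217727.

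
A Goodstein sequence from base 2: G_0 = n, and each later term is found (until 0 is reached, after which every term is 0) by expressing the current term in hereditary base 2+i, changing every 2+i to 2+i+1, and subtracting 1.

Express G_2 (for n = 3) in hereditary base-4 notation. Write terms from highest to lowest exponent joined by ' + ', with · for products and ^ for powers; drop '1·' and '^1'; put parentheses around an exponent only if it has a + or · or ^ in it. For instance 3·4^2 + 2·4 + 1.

G_0=3  [base 2] 2 + 1  →[2↦3]→  3 + 1 = 4  −1 ⇒ G_1=3
G_1=3  [base 3] 3  →[3↦4]→  4 = 4  −1 ⇒ G_2=3

3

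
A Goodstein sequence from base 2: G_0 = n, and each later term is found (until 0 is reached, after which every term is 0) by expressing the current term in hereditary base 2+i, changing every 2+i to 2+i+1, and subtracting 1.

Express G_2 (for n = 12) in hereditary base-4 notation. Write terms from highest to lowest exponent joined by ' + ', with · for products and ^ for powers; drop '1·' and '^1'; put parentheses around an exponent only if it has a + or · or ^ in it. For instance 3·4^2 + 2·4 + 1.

G_0 = 12. HB_2(12) = 2^(2 + 1) + 2^2. Bump = 108. G_1 = 107.
G_1 = 107. HB_3(107) = 3^(3 + 1) + 2·3^2 + 2·3 + 2. Bump = 1066. G_2 = 1065.
G_2 = 1065. HB_4(1065) = 4^(4 + 1) + 2·4^2 + 2·4 + 1. Bump = 15686. G_3 = 15685.

4^(4 + 1) + 2·4^2 + 2·4 + 1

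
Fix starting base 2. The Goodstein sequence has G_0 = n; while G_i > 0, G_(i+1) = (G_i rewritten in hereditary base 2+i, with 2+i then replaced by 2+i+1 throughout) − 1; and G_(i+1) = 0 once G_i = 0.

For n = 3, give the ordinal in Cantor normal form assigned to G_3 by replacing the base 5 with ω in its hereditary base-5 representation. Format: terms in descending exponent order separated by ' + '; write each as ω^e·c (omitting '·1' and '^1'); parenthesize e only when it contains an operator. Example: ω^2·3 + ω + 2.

2

i=0: 3 = 2 + 1 (b=2); 2→3: 3 + 1 = 4; 4−1 = 3
i=1: 3 = 3 (b=3); 3→4: 4 = 4; 4−1 = 3
i=2: 3 = 3 (b=4); 4→5: 3 = 3; 3−1 = 2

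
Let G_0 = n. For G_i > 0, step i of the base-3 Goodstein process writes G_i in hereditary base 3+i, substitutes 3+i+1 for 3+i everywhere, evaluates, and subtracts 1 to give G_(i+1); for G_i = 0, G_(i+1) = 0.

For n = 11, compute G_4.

(0) 11|_3 = 3^2 + 2 ↦ 4^2 + 2|_4 = 18 ⇒ 17
(1) 17|_4 = 4^2 + 1 ↦ 5^2 + 1|_5 = 26 ⇒ 25
(2) 25|_5 = 5^2 ↦ 6^2|_6 = 36 ⇒ 35
(3) 35|_6 = 5·6 + 5 ↦ 5·7 + 5|_7 = 40 ⇒ 39

39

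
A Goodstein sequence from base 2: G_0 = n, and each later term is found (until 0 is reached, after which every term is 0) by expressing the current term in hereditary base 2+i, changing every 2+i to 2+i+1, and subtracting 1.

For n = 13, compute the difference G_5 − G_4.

[0] 13 ≡ 2^(2 + 1) + 2^2 + 1 (base 2). Lift 3: 109. −1: 108.
[1] 108 ≡ 3^(3 + 1) + 3^3 (base 3). Lift 4: 1280. −1: 1279.
[2] 1279 ≡ 4^(4 + 1) + 3·4^3 + 3·4^2 + 3·4 + 3 (base 4). Lift 5: 16093. −1: 16092.
[3] 16092 ≡ 5^(5 + 1) + 3·5^3 + 3·5^2 + 3·5 + 2 (base 5). Lift 6: 280712. −1: 280711.
[4] 280711 ≡ 6^(6 + 1) + 3·6^3 + 3·6^2 + 3·6 + 1 (base 6). Lift 7: 5765999. −1: 5765998.

5485287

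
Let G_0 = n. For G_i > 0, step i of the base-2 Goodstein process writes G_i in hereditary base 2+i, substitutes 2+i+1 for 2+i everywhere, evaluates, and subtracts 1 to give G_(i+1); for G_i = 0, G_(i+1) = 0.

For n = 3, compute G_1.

3

G_0=3  [base 2] 2 + 1  →[2↦3]→  3 + 1 = 4  −1 ⇒ G_1=3
G_1=3  [base 3] 3  →[3↦4]→  4 = 4  −1 ⇒ G_2=3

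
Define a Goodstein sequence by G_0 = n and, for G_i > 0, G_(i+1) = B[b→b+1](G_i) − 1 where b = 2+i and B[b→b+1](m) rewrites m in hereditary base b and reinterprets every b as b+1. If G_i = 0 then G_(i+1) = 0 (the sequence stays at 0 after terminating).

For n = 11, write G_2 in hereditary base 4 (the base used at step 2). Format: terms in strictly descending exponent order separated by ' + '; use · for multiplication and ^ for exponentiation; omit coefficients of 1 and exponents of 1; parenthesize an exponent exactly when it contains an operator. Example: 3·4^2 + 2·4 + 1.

(0) 11|_2 = 2^(2 + 1) + 2 + 1 ↦ 3^(3 + 1) + 3 + 1|_3 = 85 ⇒ 84
(1) 84|_3 = 3^(3 + 1) + 3 ↦ 4^(4 + 1) + 4|_4 = 1028 ⇒ 1027
(2) 1027|_4 = 4^(4 + 1) + 3 ↦ 5^(5 + 1) + 3|_5 = 15628 ⇒ 15627

4^(4 + 1) + 3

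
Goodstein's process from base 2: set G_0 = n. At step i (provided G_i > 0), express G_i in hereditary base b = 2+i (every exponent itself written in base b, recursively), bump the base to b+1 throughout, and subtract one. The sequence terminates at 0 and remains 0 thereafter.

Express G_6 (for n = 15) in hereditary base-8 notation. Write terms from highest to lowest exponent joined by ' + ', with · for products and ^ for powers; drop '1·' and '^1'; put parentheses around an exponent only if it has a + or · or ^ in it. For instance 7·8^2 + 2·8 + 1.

8^(8 + 1) + 7·8^7 + 7·8^6 + 7·8^5 + 7·8^4 + 7·8^3 + 7·8^2 + 7·8 + 7

15 —HB2→ 2^(2 + 1) + 2^2 + 2 + 1 —bump→ 3^(3 + 1) + 3^3 + 3 + 1 = 112 —(−1)→ 111
111 —HB3→ 3^(3 + 1) + 3^3 + 3 —bump→ 4^(4 + 1) + 4^4 + 4 = 1284 —(−1)→ 1283
1283 —HB4→ 4^(4 + 1) + 4^4 + 3 —bump→ 5^(5 + 1) + 5^5 + 3 = 18753 —(−1)→ 18752
18752 —HB5→ 5^(5 + 1) + 5^5 + 2 —bump→ 6^(6 + 1) + 6^6 + 2 = 326594 —(−1)→ 326593
326593 —HB6→ 6^(6 + 1) + 6^6 + 1 —bump→ 7^(7 + 1) + 7^7 + 1 = 6588345 —(−1)→ 6588344
6588344 —HB7→ 7^(7 + 1) + 7^7 —bump→ 8^(8 + 1) + 8^8 = 150994944 —(−1)→ 150994943
150994943 —HB8→ 8^(8 + 1) + 7·8^7 + 7·8^6 + 7·8^5 + 7·8^4 + 7·8^3 + 7·8^2 + 7·8 + 7 —bump→ 9^(9 + 1) + 7·9^7 + 7·9^6 + 7·9^5 + 7·9^4 + 7·9^3 + 7·9^2 + 7·9 + 7 = 3524450281 —(−1)→ 3524450280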